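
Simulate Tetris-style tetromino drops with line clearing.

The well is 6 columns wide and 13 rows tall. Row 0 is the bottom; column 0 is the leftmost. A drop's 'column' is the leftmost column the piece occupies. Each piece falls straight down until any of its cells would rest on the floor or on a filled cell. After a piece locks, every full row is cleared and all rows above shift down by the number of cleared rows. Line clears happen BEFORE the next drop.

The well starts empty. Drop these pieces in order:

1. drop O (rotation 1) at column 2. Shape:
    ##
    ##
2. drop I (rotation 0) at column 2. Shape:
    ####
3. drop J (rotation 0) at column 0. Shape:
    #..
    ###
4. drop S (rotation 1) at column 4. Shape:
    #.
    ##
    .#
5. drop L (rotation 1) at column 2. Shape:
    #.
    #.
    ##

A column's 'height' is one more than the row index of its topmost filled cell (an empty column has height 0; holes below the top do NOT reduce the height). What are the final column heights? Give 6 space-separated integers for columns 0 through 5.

Answer: 5 4 7 5 6 5

Derivation:
Drop 1: O rot1 at col 2 lands with bottom-row=0; cleared 0 line(s) (total 0); column heights now [0 0 2 2 0 0], max=2
Drop 2: I rot0 at col 2 lands with bottom-row=2; cleared 0 line(s) (total 0); column heights now [0 0 3 3 3 3], max=3
Drop 3: J rot0 at col 0 lands with bottom-row=3; cleared 0 line(s) (total 0); column heights now [5 4 4 3 3 3], max=5
Drop 4: S rot1 at col 4 lands with bottom-row=3; cleared 0 line(s) (total 0); column heights now [5 4 4 3 6 5], max=6
Drop 5: L rot1 at col 2 lands with bottom-row=4; cleared 0 line(s) (total 0); column heights now [5 4 7 5 6 5], max=7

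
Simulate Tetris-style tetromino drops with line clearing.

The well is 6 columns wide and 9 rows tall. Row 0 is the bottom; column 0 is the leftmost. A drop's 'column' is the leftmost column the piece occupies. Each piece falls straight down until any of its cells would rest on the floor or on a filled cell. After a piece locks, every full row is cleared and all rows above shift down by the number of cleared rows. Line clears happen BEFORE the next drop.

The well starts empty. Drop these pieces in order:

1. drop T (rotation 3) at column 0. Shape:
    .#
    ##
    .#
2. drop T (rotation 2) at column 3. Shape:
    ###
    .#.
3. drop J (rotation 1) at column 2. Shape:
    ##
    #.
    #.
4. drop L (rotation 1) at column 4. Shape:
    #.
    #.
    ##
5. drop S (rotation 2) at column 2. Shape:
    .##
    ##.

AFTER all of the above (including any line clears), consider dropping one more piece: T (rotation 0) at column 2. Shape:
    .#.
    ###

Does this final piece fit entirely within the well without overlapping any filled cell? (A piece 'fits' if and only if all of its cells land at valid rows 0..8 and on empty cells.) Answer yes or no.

Drop 1: T rot3 at col 0 lands with bottom-row=0; cleared 0 line(s) (total 0); column heights now [2 3 0 0 0 0], max=3
Drop 2: T rot2 at col 3 lands with bottom-row=0; cleared 0 line(s) (total 0); column heights now [2 3 0 2 2 2], max=3
Drop 3: J rot1 at col 2 lands with bottom-row=0; cleared 1 line(s) (total 1); column heights now [0 2 2 2 1 0], max=2
Drop 4: L rot1 at col 4 lands with bottom-row=1; cleared 0 line(s) (total 1); column heights now [0 2 2 2 4 2], max=4
Drop 5: S rot2 at col 2 lands with bottom-row=3; cleared 0 line(s) (total 1); column heights now [0 2 4 5 5 2], max=5
Test piece T rot0 at col 2 (width 3): heights before test = [0 2 4 5 5 2]; fits = True

Answer: yes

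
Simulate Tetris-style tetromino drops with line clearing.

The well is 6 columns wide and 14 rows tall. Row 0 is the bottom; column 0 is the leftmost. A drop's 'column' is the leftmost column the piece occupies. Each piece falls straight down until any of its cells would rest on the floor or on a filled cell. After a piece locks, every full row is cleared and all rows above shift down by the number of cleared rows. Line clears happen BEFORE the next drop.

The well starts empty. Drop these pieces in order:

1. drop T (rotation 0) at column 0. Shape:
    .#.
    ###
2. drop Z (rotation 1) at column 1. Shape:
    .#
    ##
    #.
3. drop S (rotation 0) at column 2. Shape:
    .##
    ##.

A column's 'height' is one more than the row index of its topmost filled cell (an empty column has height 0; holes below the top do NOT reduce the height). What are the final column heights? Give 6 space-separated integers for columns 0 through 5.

Answer: 1 4 6 7 7 0

Derivation:
Drop 1: T rot0 at col 0 lands with bottom-row=0; cleared 0 line(s) (total 0); column heights now [1 2 1 0 0 0], max=2
Drop 2: Z rot1 at col 1 lands with bottom-row=2; cleared 0 line(s) (total 0); column heights now [1 4 5 0 0 0], max=5
Drop 3: S rot0 at col 2 lands with bottom-row=5; cleared 0 line(s) (total 0); column heights now [1 4 6 7 7 0], max=7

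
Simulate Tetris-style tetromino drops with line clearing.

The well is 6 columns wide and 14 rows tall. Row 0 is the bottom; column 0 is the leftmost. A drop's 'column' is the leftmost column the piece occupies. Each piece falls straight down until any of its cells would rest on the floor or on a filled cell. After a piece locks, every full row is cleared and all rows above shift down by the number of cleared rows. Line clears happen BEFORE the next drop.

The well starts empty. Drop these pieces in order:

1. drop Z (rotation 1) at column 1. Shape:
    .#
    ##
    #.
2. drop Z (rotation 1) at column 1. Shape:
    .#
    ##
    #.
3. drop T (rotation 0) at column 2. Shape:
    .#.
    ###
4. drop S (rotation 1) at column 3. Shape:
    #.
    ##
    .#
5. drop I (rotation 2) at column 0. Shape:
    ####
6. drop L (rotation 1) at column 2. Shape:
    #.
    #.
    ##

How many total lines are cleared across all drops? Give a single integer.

Drop 1: Z rot1 at col 1 lands with bottom-row=0; cleared 0 line(s) (total 0); column heights now [0 2 3 0 0 0], max=3
Drop 2: Z rot1 at col 1 lands with bottom-row=2; cleared 0 line(s) (total 0); column heights now [0 4 5 0 0 0], max=5
Drop 3: T rot0 at col 2 lands with bottom-row=5; cleared 0 line(s) (total 0); column heights now [0 4 6 7 6 0], max=7
Drop 4: S rot1 at col 3 lands with bottom-row=6; cleared 0 line(s) (total 0); column heights now [0 4 6 9 8 0], max=9
Drop 5: I rot2 at col 0 lands with bottom-row=9; cleared 0 line(s) (total 0); column heights now [10 10 10 10 8 0], max=10
Drop 6: L rot1 at col 2 lands with bottom-row=10; cleared 0 line(s) (total 0); column heights now [10 10 13 11 8 0], max=13

Answer: 0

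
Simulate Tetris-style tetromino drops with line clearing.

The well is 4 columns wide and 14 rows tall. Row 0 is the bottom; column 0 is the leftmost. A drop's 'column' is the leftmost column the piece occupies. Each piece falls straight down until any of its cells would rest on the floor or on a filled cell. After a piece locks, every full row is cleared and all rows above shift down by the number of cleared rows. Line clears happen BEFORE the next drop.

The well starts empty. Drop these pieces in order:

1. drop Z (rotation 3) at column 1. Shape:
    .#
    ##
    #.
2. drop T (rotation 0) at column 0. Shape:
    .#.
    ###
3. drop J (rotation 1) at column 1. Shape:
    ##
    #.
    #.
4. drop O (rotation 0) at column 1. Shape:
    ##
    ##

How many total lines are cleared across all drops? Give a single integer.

Answer: 0

Derivation:
Drop 1: Z rot3 at col 1 lands with bottom-row=0; cleared 0 line(s) (total 0); column heights now [0 2 3 0], max=3
Drop 2: T rot0 at col 0 lands with bottom-row=3; cleared 0 line(s) (total 0); column heights now [4 5 4 0], max=5
Drop 3: J rot1 at col 1 lands with bottom-row=5; cleared 0 line(s) (total 0); column heights now [4 8 8 0], max=8
Drop 4: O rot0 at col 1 lands with bottom-row=8; cleared 0 line(s) (total 0); column heights now [4 10 10 0], max=10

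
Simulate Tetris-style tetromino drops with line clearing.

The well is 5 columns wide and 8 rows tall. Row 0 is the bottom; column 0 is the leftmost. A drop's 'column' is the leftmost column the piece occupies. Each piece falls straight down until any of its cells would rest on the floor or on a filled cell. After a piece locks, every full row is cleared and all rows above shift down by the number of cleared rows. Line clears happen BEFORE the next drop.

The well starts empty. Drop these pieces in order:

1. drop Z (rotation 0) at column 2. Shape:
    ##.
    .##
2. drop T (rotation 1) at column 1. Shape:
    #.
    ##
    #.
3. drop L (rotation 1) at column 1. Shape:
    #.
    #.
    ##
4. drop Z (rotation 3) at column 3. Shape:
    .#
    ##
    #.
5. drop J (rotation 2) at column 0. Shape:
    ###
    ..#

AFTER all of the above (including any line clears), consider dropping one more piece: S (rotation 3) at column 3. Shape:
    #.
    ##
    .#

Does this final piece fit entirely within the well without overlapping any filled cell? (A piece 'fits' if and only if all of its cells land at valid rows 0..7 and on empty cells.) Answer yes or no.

Answer: yes

Derivation:
Drop 1: Z rot0 at col 2 lands with bottom-row=0; cleared 0 line(s) (total 0); column heights now [0 0 2 2 1], max=2
Drop 2: T rot1 at col 1 lands with bottom-row=1; cleared 0 line(s) (total 0); column heights now [0 4 3 2 1], max=4
Drop 3: L rot1 at col 1 lands with bottom-row=4; cleared 0 line(s) (total 0); column heights now [0 7 5 2 1], max=7
Drop 4: Z rot3 at col 3 lands with bottom-row=2; cleared 0 line(s) (total 0); column heights now [0 7 5 4 5], max=7
Drop 5: J rot2 at col 0 lands with bottom-row=6; cleared 0 line(s) (total 0); column heights now [8 8 8 4 5], max=8
Test piece S rot3 at col 3 (width 2): heights before test = [8 8 8 4 5]; fits = True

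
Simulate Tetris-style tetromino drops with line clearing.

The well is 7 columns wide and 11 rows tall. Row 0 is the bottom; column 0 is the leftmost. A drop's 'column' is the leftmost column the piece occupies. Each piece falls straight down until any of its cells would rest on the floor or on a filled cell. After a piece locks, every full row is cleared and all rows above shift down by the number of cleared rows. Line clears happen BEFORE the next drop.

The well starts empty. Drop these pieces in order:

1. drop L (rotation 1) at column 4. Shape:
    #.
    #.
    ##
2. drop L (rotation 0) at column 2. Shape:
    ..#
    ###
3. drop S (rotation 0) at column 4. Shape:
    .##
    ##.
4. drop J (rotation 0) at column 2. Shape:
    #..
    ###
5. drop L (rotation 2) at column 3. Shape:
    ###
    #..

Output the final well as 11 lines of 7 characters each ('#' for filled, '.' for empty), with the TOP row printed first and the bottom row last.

Drop 1: L rot1 at col 4 lands with bottom-row=0; cleared 0 line(s) (total 0); column heights now [0 0 0 0 3 1 0], max=3
Drop 2: L rot0 at col 2 lands with bottom-row=3; cleared 0 line(s) (total 0); column heights now [0 0 4 4 5 1 0], max=5
Drop 3: S rot0 at col 4 lands with bottom-row=5; cleared 0 line(s) (total 0); column heights now [0 0 4 4 6 7 7], max=7
Drop 4: J rot0 at col 2 lands with bottom-row=6; cleared 0 line(s) (total 0); column heights now [0 0 8 7 7 7 7], max=8
Drop 5: L rot2 at col 3 lands with bottom-row=7; cleared 0 line(s) (total 0); column heights now [0 0 8 9 9 9 7], max=9

Answer: .......
.......
...###.
..##...
..#####
....##.
....#..
..###..
....#..
....#..
....##.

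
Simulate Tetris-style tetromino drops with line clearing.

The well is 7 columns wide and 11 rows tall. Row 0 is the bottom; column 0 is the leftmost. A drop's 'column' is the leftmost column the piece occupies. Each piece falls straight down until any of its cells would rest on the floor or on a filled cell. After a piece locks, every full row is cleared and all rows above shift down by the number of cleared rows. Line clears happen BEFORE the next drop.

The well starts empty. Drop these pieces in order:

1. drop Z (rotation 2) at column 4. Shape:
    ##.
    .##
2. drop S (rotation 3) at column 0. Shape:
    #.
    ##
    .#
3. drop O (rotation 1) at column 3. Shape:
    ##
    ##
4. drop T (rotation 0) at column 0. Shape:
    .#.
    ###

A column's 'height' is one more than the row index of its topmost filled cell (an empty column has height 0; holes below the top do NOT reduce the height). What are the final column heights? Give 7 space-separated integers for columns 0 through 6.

Answer: 4 5 4 4 4 2 1

Derivation:
Drop 1: Z rot2 at col 4 lands with bottom-row=0; cleared 0 line(s) (total 0); column heights now [0 0 0 0 2 2 1], max=2
Drop 2: S rot3 at col 0 lands with bottom-row=0; cleared 0 line(s) (total 0); column heights now [3 2 0 0 2 2 1], max=3
Drop 3: O rot1 at col 3 lands with bottom-row=2; cleared 0 line(s) (total 0); column heights now [3 2 0 4 4 2 1], max=4
Drop 4: T rot0 at col 0 lands with bottom-row=3; cleared 0 line(s) (total 0); column heights now [4 5 4 4 4 2 1], max=5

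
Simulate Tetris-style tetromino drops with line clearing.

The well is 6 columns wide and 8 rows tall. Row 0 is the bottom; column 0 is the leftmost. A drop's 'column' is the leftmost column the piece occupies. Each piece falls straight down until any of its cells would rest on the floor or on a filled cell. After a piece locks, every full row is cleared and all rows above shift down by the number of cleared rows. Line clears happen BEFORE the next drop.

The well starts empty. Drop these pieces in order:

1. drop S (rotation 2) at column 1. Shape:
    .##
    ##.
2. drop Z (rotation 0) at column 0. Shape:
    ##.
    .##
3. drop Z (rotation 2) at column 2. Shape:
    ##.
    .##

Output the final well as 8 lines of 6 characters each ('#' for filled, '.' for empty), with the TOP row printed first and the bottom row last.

Answer: ......
......
......
......
####..
.####.
..##..
.##...

Derivation:
Drop 1: S rot2 at col 1 lands with bottom-row=0; cleared 0 line(s) (total 0); column heights now [0 1 2 2 0 0], max=2
Drop 2: Z rot0 at col 0 lands with bottom-row=2; cleared 0 line(s) (total 0); column heights now [4 4 3 2 0 0], max=4
Drop 3: Z rot2 at col 2 lands with bottom-row=2; cleared 0 line(s) (total 0); column heights now [4 4 4 4 3 0], max=4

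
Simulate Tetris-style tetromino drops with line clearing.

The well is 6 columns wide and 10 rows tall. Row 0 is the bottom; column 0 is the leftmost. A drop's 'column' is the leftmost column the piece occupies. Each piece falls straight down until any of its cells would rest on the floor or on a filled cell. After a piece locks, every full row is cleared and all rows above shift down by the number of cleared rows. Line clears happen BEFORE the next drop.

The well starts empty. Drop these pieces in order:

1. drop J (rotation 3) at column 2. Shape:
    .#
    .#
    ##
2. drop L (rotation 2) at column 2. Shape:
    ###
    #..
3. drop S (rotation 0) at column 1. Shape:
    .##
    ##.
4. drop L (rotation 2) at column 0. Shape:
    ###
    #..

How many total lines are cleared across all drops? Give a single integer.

Drop 1: J rot3 at col 2 lands with bottom-row=0; cleared 0 line(s) (total 0); column heights now [0 0 1 3 0 0], max=3
Drop 2: L rot2 at col 2 lands with bottom-row=2; cleared 0 line(s) (total 0); column heights now [0 0 4 4 4 0], max=4
Drop 3: S rot0 at col 1 lands with bottom-row=4; cleared 0 line(s) (total 0); column heights now [0 5 6 6 4 0], max=6
Drop 4: L rot2 at col 0 lands with bottom-row=5; cleared 0 line(s) (total 0); column heights now [7 7 7 6 4 0], max=7

Answer: 0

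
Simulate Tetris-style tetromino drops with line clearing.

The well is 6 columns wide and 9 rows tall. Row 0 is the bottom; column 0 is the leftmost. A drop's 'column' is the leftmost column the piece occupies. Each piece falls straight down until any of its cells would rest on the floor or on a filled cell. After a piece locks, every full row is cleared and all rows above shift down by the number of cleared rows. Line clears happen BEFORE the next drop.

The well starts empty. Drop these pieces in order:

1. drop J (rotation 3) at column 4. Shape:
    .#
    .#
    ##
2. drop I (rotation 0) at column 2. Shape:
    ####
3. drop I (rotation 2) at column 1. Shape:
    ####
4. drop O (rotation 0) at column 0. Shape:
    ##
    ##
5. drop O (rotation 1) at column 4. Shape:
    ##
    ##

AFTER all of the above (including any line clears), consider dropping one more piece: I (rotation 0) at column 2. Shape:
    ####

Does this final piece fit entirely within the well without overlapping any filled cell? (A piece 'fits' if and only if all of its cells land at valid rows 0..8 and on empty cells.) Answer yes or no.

Drop 1: J rot3 at col 4 lands with bottom-row=0; cleared 0 line(s) (total 0); column heights now [0 0 0 0 1 3], max=3
Drop 2: I rot0 at col 2 lands with bottom-row=3; cleared 0 line(s) (total 0); column heights now [0 0 4 4 4 4], max=4
Drop 3: I rot2 at col 1 lands with bottom-row=4; cleared 0 line(s) (total 0); column heights now [0 5 5 5 5 4], max=5
Drop 4: O rot0 at col 0 lands with bottom-row=5; cleared 0 line(s) (total 0); column heights now [7 7 5 5 5 4], max=7
Drop 5: O rot1 at col 4 lands with bottom-row=5; cleared 0 line(s) (total 0); column heights now [7 7 5 5 7 7], max=7
Test piece I rot0 at col 2 (width 4): heights before test = [7 7 5 5 7 7]; fits = True

Answer: yes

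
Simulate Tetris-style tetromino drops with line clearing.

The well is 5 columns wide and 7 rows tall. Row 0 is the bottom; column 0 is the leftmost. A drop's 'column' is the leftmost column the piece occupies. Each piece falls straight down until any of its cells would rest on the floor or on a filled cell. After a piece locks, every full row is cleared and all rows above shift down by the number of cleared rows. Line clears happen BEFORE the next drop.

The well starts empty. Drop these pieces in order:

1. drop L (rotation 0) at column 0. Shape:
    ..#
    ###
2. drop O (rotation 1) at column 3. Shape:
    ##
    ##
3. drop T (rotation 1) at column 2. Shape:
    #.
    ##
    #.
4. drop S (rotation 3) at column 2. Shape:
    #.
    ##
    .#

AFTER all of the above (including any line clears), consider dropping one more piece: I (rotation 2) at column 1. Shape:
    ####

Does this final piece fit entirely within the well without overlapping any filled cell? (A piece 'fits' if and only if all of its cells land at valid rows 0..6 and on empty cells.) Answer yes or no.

Answer: yes

Derivation:
Drop 1: L rot0 at col 0 lands with bottom-row=0; cleared 0 line(s) (total 0); column heights now [1 1 2 0 0], max=2
Drop 2: O rot1 at col 3 lands with bottom-row=0; cleared 1 line(s) (total 1); column heights now [0 0 1 1 1], max=1
Drop 3: T rot1 at col 2 lands with bottom-row=1; cleared 0 line(s) (total 1); column heights now [0 0 4 3 1], max=4
Drop 4: S rot3 at col 2 lands with bottom-row=3; cleared 0 line(s) (total 1); column heights now [0 0 6 5 1], max=6
Test piece I rot2 at col 1 (width 4): heights before test = [0 0 6 5 1]; fits = True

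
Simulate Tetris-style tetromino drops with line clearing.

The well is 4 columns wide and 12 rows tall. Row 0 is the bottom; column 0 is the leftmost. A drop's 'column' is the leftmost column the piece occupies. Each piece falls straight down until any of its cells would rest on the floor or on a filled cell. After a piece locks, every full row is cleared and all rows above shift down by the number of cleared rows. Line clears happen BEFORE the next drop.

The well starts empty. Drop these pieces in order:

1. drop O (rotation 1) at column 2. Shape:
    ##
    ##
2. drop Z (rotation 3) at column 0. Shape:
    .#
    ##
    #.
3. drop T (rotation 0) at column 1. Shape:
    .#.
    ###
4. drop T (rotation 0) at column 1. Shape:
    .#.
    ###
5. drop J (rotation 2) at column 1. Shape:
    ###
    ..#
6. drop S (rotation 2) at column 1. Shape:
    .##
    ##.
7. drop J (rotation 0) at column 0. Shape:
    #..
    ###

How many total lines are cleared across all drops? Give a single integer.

Drop 1: O rot1 at col 2 lands with bottom-row=0; cleared 0 line(s) (total 0); column heights now [0 0 2 2], max=2
Drop 2: Z rot3 at col 0 lands with bottom-row=0; cleared 1 line(s) (total 1); column heights now [1 2 1 1], max=2
Drop 3: T rot0 at col 1 lands with bottom-row=2; cleared 0 line(s) (total 1); column heights now [1 3 4 3], max=4
Drop 4: T rot0 at col 1 lands with bottom-row=4; cleared 0 line(s) (total 1); column heights now [1 5 6 5], max=6
Drop 5: J rot2 at col 1 lands with bottom-row=5; cleared 0 line(s) (total 1); column heights now [1 7 7 7], max=7
Drop 6: S rot2 at col 1 lands with bottom-row=7; cleared 0 line(s) (total 1); column heights now [1 8 9 9], max=9
Drop 7: J rot0 at col 0 lands with bottom-row=9; cleared 0 line(s) (total 1); column heights now [11 10 10 9], max=11

Answer: 1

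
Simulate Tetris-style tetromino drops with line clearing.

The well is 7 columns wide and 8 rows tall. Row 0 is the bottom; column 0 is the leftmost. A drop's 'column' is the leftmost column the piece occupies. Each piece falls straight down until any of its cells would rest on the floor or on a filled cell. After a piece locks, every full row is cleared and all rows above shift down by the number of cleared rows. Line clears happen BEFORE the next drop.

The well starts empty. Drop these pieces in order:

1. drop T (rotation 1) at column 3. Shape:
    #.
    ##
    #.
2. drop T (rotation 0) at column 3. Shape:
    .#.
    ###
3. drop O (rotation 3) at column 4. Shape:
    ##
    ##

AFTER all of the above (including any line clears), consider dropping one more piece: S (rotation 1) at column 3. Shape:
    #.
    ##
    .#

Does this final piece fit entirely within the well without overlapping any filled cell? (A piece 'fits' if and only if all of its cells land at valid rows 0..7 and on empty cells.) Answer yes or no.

Drop 1: T rot1 at col 3 lands with bottom-row=0; cleared 0 line(s) (total 0); column heights now [0 0 0 3 2 0 0], max=3
Drop 2: T rot0 at col 3 lands with bottom-row=3; cleared 0 line(s) (total 0); column heights now [0 0 0 4 5 4 0], max=5
Drop 3: O rot3 at col 4 lands with bottom-row=5; cleared 0 line(s) (total 0); column heights now [0 0 0 4 7 7 0], max=7
Test piece S rot1 at col 3 (width 2): heights before test = [0 0 0 4 7 7 0]; fits = False

Answer: no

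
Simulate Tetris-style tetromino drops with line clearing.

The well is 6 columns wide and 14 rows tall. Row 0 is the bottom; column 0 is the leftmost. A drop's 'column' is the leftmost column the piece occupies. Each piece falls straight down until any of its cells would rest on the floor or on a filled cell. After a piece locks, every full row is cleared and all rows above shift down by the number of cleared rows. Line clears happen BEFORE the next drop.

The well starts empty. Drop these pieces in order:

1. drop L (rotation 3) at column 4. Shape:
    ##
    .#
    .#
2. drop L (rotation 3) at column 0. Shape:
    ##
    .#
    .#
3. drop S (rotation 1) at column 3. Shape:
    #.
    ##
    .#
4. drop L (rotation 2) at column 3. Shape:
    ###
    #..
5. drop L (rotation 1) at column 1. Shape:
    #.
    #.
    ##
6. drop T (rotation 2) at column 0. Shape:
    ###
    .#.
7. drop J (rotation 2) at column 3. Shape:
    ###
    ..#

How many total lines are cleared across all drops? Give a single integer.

Answer: 1

Derivation:
Drop 1: L rot3 at col 4 lands with bottom-row=0; cleared 0 line(s) (total 0); column heights now [0 0 0 0 3 3], max=3
Drop 2: L rot3 at col 0 lands with bottom-row=0; cleared 0 line(s) (total 0); column heights now [3 3 0 0 3 3], max=3
Drop 3: S rot1 at col 3 lands with bottom-row=3; cleared 0 line(s) (total 0); column heights now [3 3 0 6 5 3], max=6
Drop 4: L rot2 at col 3 lands with bottom-row=6; cleared 0 line(s) (total 0); column heights now [3 3 0 8 8 8], max=8
Drop 5: L rot1 at col 1 lands with bottom-row=3; cleared 0 line(s) (total 0); column heights now [3 6 4 8 8 8], max=8
Drop 6: T rot2 at col 0 lands with bottom-row=6; cleared 1 line(s) (total 1); column heights now [3 7 4 7 5 3], max=7
Drop 7: J rot2 at col 3 lands with bottom-row=6; cleared 0 line(s) (total 1); column heights now [3 7 4 8 8 8], max=8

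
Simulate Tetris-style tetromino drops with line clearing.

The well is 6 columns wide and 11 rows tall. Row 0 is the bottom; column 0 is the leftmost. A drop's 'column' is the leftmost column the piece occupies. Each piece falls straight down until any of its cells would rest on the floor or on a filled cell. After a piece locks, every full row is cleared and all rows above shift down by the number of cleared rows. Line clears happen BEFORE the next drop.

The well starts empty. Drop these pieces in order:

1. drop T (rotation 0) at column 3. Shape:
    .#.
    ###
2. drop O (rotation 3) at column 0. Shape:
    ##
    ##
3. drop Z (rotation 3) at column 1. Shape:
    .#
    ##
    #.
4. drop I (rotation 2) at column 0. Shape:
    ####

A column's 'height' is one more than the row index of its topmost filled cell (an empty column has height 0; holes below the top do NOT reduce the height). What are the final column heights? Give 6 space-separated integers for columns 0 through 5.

Answer: 6 6 6 6 2 1

Derivation:
Drop 1: T rot0 at col 3 lands with bottom-row=0; cleared 0 line(s) (total 0); column heights now [0 0 0 1 2 1], max=2
Drop 2: O rot3 at col 0 lands with bottom-row=0; cleared 0 line(s) (total 0); column heights now [2 2 0 1 2 1], max=2
Drop 3: Z rot3 at col 1 lands with bottom-row=2; cleared 0 line(s) (total 0); column heights now [2 4 5 1 2 1], max=5
Drop 4: I rot2 at col 0 lands with bottom-row=5; cleared 0 line(s) (total 0); column heights now [6 6 6 6 2 1], max=6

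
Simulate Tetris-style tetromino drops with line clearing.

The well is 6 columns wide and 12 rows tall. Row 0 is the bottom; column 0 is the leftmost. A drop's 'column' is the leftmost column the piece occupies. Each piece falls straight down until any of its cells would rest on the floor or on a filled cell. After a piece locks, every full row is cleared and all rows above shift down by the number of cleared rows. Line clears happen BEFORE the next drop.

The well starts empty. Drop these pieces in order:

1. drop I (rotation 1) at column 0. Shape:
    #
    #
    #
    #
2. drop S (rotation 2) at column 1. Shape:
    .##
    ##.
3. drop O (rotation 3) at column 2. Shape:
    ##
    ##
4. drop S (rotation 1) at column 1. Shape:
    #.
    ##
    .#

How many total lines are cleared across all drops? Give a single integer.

Answer: 0

Derivation:
Drop 1: I rot1 at col 0 lands with bottom-row=0; cleared 0 line(s) (total 0); column heights now [4 0 0 0 0 0], max=4
Drop 2: S rot2 at col 1 lands with bottom-row=0; cleared 0 line(s) (total 0); column heights now [4 1 2 2 0 0], max=4
Drop 3: O rot3 at col 2 lands with bottom-row=2; cleared 0 line(s) (total 0); column heights now [4 1 4 4 0 0], max=4
Drop 4: S rot1 at col 1 lands with bottom-row=4; cleared 0 line(s) (total 0); column heights now [4 7 6 4 0 0], max=7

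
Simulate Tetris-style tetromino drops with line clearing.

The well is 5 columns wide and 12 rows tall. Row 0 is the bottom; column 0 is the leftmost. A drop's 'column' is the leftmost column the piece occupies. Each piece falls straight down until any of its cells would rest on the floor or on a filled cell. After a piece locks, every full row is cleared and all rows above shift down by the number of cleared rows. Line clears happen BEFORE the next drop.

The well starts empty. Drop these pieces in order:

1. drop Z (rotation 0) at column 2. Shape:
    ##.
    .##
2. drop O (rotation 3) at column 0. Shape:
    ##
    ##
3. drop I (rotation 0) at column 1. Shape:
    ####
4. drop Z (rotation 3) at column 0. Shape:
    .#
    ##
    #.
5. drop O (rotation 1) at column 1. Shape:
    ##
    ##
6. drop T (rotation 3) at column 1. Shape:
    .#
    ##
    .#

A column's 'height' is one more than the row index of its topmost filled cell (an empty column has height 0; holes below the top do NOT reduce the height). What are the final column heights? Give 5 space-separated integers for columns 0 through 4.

Answer: 3 8 9 2 1

Derivation:
Drop 1: Z rot0 at col 2 lands with bottom-row=0; cleared 0 line(s) (total 0); column heights now [0 0 2 2 1], max=2
Drop 2: O rot3 at col 0 lands with bottom-row=0; cleared 0 line(s) (total 0); column heights now [2 2 2 2 1], max=2
Drop 3: I rot0 at col 1 lands with bottom-row=2; cleared 0 line(s) (total 0); column heights now [2 3 3 3 3], max=3
Drop 4: Z rot3 at col 0 lands with bottom-row=2; cleared 1 line(s) (total 1); column heights now [3 4 2 2 1], max=4
Drop 5: O rot1 at col 1 lands with bottom-row=4; cleared 0 line(s) (total 1); column heights now [3 6 6 2 1], max=6
Drop 6: T rot3 at col 1 lands with bottom-row=6; cleared 0 line(s) (total 1); column heights now [3 8 9 2 1], max=9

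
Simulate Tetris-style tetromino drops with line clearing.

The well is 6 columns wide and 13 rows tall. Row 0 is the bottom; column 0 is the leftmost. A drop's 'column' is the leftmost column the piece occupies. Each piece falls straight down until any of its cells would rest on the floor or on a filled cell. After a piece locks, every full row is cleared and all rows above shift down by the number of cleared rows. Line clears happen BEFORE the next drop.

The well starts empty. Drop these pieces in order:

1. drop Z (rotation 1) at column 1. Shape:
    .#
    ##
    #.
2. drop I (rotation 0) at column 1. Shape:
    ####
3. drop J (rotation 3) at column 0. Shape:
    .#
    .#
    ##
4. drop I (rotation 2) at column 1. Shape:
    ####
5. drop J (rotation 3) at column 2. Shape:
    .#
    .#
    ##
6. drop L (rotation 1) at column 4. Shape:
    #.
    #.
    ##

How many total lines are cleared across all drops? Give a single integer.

Drop 1: Z rot1 at col 1 lands with bottom-row=0; cleared 0 line(s) (total 0); column heights now [0 2 3 0 0 0], max=3
Drop 2: I rot0 at col 1 lands with bottom-row=3; cleared 0 line(s) (total 0); column heights now [0 4 4 4 4 0], max=4
Drop 3: J rot3 at col 0 lands with bottom-row=4; cleared 0 line(s) (total 0); column heights now [5 7 4 4 4 0], max=7
Drop 4: I rot2 at col 1 lands with bottom-row=7; cleared 0 line(s) (total 0); column heights now [5 8 8 8 8 0], max=8
Drop 5: J rot3 at col 2 lands with bottom-row=8; cleared 0 line(s) (total 0); column heights now [5 8 9 11 8 0], max=11
Drop 6: L rot1 at col 4 lands with bottom-row=8; cleared 0 line(s) (total 0); column heights now [5 8 9 11 11 9], max=11

Answer: 0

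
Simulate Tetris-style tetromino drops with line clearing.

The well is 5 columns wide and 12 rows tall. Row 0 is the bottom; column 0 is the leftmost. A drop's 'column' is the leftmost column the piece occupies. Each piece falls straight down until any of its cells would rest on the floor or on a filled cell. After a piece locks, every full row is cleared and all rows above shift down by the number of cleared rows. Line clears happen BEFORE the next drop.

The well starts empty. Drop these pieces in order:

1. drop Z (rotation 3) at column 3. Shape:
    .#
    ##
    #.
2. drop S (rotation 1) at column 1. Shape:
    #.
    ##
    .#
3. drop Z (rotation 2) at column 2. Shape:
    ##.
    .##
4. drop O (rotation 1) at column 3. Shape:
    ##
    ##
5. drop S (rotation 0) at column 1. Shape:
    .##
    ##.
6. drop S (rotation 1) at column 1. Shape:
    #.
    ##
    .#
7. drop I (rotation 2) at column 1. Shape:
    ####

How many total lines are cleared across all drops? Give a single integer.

Drop 1: Z rot3 at col 3 lands with bottom-row=0; cleared 0 line(s) (total 0); column heights now [0 0 0 2 3], max=3
Drop 2: S rot1 at col 1 lands with bottom-row=0; cleared 0 line(s) (total 0); column heights now [0 3 2 2 3], max=3
Drop 3: Z rot2 at col 2 lands with bottom-row=3; cleared 0 line(s) (total 0); column heights now [0 3 5 5 4], max=5
Drop 4: O rot1 at col 3 lands with bottom-row=5; cleared 0 line(s) (total 0); column heights now [0 3 5 7 7], max=7
Drop 5: S rot0 at col 1 lands with bottom-row=6; cleared 0 line(s) (total 0); column heights now [0 7 8 8 7], max=8
Drop 6: S rot1 at col 1 lands with bottom-row=8; cleared 0 line(s) (total 0); column heights now [0 11 10 8 7], max=11
Drop 7: I rot2 at col 1 lands with bottom-row=11; cleared 0 line(s) (total 0); column heights now [0 12 12 12 12], max=12

Answer: 0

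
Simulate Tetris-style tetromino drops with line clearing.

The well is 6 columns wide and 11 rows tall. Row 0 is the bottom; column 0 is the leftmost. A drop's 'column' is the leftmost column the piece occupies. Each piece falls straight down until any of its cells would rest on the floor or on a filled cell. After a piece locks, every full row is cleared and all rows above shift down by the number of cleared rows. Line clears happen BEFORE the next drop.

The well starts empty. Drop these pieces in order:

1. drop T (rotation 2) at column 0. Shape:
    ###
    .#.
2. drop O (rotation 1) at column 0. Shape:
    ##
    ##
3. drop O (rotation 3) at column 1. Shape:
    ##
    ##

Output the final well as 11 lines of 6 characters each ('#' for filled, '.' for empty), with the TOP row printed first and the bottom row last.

Answer: ......
......
......
......
......
.##...
.##...
##....
##....
###...
.#....

Derivation:
Drop 1: T rot2 at col 0 lands with bottom-row=0; cleared 0 line(s) (total 0); column heights now [2 2 2 0 0 0], max=2
Drop 2: O rot1 at col 0 lands with bottom-row=2; cleared 0 line(s) (total 0); column heights now [4 4 2 0 0 0], max=4
Drop 3: O rot3 at col 1 lands with bottom-row=4; cleared 0 line(s) (total 0); column heights now [4 6 6 0 0 0], max=6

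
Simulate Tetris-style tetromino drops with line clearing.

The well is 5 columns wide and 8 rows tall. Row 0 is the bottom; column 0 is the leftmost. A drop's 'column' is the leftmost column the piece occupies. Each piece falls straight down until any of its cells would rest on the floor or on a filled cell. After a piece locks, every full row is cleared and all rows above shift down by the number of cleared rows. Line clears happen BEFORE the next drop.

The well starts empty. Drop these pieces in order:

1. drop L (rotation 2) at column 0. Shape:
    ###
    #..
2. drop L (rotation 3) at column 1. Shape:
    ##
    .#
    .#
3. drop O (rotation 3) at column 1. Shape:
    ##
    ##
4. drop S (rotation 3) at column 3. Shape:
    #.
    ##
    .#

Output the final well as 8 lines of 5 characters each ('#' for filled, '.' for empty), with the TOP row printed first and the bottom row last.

Drop 1: L rot2 at col 0 lands with bottom-row=0; cleared 0 line(s) (total 0); column heights now [2 2 2 0 0], max=2
Drop 2: L rot3 at col 1 lands with bottom-row=2; cleared 0 line(s) (total 0); column heights now [2 5 5 0 0], max=5
Drop 3: O rot3 at col 1 lands with bottom-row=5; cleared 0 line(s) (total 0); column heights now [2 7 7 0 0], max=7
Drop 4: S rot3 at col 3 lands with bottom-row=0; cleared 1 line(s) (total 1); column heights now [1 6 6 2 1], max=6

Answer: .....
.....
.##..
.##..
.##..
..#..
..##.
#...#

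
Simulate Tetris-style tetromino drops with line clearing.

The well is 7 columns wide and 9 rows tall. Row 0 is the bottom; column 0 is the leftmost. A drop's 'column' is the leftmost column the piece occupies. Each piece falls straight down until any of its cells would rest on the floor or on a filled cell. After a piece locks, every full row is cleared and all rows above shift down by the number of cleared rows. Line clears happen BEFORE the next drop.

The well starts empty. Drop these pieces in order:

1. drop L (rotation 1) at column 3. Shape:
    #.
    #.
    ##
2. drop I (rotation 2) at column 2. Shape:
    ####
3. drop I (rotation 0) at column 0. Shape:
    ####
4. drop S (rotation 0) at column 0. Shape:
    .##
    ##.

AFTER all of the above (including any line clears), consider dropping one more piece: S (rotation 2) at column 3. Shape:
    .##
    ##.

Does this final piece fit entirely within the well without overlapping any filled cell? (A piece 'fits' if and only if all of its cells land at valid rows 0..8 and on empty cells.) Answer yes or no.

Answer: yes

Derivation:
Drop 1: L rot1 at col 3 lands with bottom-row=0; cleared 0 line(s) (total 0); column heights now [0 0 0 3 1 0 0], max=3
Drop 2: I rot2 at col 2 lands with bottom-row=3; cleared 0 line(s) (total 0); column heights now [0 0 4 4 4 4 0], max=4
Drop 3: I rot0 at col 0 lands with bottom-row=4; cleared 0 line(s) (total 0); column heights now [5 5 5 5 4 4 0], max=5
Drop 4: S rot0 at col 0 lands with bottom-row=5; cleared 0 line(s) (total 0); column heights now [6 7 7 5 4 4 0], max=7
Test piece S rot2 at col 3 (width 3): heights before test = [6 7 7 5 4 4 0]; fits = True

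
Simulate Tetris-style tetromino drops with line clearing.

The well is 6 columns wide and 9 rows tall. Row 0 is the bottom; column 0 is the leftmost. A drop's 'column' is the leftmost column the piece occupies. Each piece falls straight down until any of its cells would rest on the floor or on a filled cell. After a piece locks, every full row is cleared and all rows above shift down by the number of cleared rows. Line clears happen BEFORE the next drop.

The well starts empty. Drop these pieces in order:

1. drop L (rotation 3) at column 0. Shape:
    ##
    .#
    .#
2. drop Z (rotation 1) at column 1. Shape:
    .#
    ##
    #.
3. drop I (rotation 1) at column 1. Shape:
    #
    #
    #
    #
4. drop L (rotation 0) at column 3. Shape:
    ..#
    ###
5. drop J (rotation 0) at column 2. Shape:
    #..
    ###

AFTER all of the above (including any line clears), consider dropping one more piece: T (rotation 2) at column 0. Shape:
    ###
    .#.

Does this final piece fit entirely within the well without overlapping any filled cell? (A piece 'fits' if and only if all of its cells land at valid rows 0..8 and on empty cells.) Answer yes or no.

Answer: no

Derivation:
Drop 1: L rot3 at col 0 lands with bottom-row=0; cleared 0 line(s) (total 0); column heights now [3 3 0 0 0 0], max=3
Drop 2: Z rot1 at col 1 lands with bottom-row=3; cleared 0 line(s) (total 0); column heights now [3 5 6 0 0 0], max=6
Drop 3: I rot1 at col 1 lands with bottom-row=5; cleared 0 line(s) (total 0); column heights now [3 9 6 0 0 0], max=9
Drop 4: L rot0 at col 3 lands with bottom-row=0; cleared 0 line(s) (total 0); column heights now [3 9 6 1 1 2], max=9
Drop 5: J rot0 at col 2 lands with bottom-row=6; cleared 0 line(s) (total 0); column heights now [3 9 8 7 7 2], max=9
Test piece T rot2 at col 0 (width 3): heights before test = [3 9 8 7 7 2]; fits = False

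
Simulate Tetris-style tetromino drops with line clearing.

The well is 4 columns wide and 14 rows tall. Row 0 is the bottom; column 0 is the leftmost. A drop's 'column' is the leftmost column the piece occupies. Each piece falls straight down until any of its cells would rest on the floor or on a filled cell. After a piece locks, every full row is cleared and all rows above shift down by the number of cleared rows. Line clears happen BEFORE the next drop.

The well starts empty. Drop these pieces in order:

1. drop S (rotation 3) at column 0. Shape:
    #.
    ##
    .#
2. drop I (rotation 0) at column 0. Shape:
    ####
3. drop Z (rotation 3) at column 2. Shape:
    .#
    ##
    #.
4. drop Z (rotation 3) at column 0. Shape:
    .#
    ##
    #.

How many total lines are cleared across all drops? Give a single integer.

Answer: 2

Derivation:
Drop 1: S rot3 at col 0 lands with bottom-row=0; cleared 0 line(s) (total 0); column heights now [3 2 0 0], max=3
Drop 2: I rot0 at col 0 lands with bottom-row=3; cleared 1 line(s) (total 1); column heights now [3 2 0 0], max=3
Drop 3: Z rot3 at col 2 lands with bottom-row=0; cleared 1 line(s) (total 2); column heights now [2 1 1 2], max=2
Drop 4: Z rot3 at col 0 lands with bottom-row=2; cleared 0 line(s) (total 2); column heights now [4 5 1 2], max=5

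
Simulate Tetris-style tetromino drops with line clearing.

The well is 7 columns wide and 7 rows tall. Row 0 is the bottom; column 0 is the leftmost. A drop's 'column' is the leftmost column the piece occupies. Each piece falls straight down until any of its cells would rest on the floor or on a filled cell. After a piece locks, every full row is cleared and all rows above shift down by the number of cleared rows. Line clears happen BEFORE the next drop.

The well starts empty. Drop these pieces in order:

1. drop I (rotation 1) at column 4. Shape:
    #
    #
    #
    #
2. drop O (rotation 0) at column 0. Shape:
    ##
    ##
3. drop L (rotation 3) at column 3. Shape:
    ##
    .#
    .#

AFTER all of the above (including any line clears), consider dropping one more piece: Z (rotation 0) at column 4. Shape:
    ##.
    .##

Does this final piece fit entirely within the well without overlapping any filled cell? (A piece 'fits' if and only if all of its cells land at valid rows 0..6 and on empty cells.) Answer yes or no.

Drop 1: I rot1 at col 4 lands with bottom-row=0; cleared 0 line(s) (total 0); column heights now [0 0 0 0 4 0 0], max=4
Drop 2: O rot0 at col 0 lands with bottom-row=0; cleared 0 line(s) (total 0); column heights now [2 2 0 0 4 0 0], max=4
Drop 3: L rot3 at col 3 lands with bottom-row=4; cleared 0 line(s) (total 0); column heights now [2 2 0 7 7 0 0], max=7
Test piece Z rot0 at col 4 (width 3): heights before test = [2 2 0 7 7 0 0]; fits = False

Answer: no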